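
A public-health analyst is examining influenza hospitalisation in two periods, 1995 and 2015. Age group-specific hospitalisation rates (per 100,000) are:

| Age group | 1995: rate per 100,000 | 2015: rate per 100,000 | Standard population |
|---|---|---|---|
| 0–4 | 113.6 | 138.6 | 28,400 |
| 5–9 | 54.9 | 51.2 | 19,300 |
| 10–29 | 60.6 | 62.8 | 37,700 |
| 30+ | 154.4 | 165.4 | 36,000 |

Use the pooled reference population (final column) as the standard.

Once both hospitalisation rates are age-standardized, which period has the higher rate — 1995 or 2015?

2015

Standard total = 121,400; weights = 0.2339, 0.1590, 0.3105, 0.2965.
1995: 0.2339×113.6 + 0.1590×54.9 + 0.3105×60.6 + 0.2965×154.4 = 99.9080 per 100,000.
2015: 0.2339×138.6 + 0.1590×51.2 + 0.3105×62.8 + 0.2965×165.4 = 109.1133 per 100,000.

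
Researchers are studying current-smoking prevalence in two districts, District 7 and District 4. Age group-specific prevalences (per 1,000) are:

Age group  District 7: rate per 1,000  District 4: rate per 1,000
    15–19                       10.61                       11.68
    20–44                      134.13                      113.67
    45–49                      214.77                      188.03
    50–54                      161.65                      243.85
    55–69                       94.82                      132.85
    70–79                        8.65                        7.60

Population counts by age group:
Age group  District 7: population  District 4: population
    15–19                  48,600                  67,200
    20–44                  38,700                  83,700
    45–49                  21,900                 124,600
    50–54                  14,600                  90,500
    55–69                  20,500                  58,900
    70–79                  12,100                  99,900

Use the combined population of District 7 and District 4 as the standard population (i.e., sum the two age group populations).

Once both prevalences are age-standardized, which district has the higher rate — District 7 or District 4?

District 4

Combined standard total = 681,200; weights = 0.1700, 0.1797, 0.2151, 0.1543, 0.1166, 0.1644.
District 7: 0.1700×10.61 + 0.1797×134.13 + 0.2151×214.77 + 0.1543×161.65 + 0.1166×94.82 + 0.1644×8.65 = 109.5080 per 1,000.
District 4: 0.1700×11.68 + 0.1797×113.67 + 0.2151×188.03 + 0.1543×243.85 + 0.1166×132.85 + 0.1644×7.60 = 117.2053 per 1,000.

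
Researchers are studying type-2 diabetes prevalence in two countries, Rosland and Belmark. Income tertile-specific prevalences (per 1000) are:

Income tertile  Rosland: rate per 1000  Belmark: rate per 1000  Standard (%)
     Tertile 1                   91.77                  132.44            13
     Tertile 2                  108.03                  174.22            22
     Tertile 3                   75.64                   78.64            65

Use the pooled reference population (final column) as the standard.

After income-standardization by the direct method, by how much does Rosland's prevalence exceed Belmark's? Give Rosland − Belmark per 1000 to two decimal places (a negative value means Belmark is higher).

-21.80

Standard weights: 0.13, 0.22, 0.65.
Rosland: 0.1300×91.77 + 0.2200×108.03 + 0.6500×75.64 = 84.8627 per 1000.
Belmark: 0.1300×132.44 + 0.2200×174.22 + 0.6500×78.64 = 106.6616 per 1000.
Difference = 84.8627 − 106.6616 = -21.7989.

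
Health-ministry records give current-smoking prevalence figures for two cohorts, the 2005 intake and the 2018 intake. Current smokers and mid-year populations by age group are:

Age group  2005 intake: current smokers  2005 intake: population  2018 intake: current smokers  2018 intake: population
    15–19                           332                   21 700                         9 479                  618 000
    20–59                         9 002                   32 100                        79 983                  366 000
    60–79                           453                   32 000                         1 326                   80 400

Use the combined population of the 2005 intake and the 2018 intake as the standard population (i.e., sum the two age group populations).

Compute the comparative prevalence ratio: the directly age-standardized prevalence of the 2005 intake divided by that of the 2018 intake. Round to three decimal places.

Age-specific rates per 1 000 for the 2005 intake: 15.300, 280.436, 14.156.
For the 2018 intake: 15.338, 218.533, 16.493.
Combined standard total = 1 150 200; weights = 0.5562, 0.3461, 0.0977.
The 2005 intake: 0.5562×15.300 + 0.3461×280.436 + 0.0977×14.156 = 106.9552 per 1 000.
The 2018 intake: 0.5562×15.338 + 0.3461×218.533 + 0.0977×16.493 = 85.7794 per 1 000.
Ratio = 106.9552 ÷ 85.7794 = 1.24686.

1.247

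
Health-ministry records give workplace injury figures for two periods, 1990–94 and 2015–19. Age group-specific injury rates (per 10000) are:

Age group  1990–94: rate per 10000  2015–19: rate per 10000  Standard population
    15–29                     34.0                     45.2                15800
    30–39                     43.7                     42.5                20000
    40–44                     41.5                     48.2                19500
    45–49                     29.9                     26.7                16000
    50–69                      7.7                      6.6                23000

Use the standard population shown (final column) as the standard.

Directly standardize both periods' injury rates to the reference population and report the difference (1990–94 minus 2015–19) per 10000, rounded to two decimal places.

Standard total = 94300; weights = 0.1676, 0.2121, 0.2068, 0.1697, 0.2439.
1990–94: 0.1676×34.0 + 0.2121×43.7 + 0.2068×41.5 + 0.1697×29.9 + 0.2439×7.7 = 30.4979 per 10000.
2015–19: 0.1676×45.2 + 0.2121×42.5 + 0.2068×48.2 + 0.1697×26.7 + 0.2439×6.6 = 32.6942 per 10000.
Difference = 30.4979 − 32.6942 = -2.1963.

-2.20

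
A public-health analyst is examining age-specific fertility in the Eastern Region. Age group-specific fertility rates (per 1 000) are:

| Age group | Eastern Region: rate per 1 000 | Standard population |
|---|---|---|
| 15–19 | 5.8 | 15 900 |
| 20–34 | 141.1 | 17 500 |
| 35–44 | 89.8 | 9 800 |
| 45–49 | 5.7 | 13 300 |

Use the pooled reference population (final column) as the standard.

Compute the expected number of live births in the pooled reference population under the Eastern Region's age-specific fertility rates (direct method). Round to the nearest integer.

3517

Expected live births = Σ (standard pop × age-specific rate ÷ 1 000)
= 15 900×5.8/1 000 + 17 500×141.1/1 000 + 9 800×89.8/1 000 + 13 300×5.7/1 000
= 92.22 + 2469.25 + 880.04 + 75.81 = 3517.32.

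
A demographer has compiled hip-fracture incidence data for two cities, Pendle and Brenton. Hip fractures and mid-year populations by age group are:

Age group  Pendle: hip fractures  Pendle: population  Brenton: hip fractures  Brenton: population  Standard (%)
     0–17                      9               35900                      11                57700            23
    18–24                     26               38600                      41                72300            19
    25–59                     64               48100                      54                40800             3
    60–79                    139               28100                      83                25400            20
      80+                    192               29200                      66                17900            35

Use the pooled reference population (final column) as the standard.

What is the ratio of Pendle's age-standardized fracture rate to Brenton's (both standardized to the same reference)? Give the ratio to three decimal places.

Age-specific rates per 100000 for Pendle: 25.07, 67.36, 133.06, 494.66, 657.53.
For Brenton: 19.06, 56.71, 132.35, 326.77, 368.72.
Standard weights: 0.23, 0.19, 0.03, 0.20, 0.35.
Pendle: 0.2300×25.07 + 0.1900×67.36 + 0.0300×133.06 + 0.2000×494.66 + 0.3500×657.53 = 351.6250 per 100000.
Brenton: 0.2300×19.06 + 0.1900×56.71 + 0.0300×132.35 + 0.2000×326.77 + 0.3500×368.72 = 213.5345 per 100000.
Ratio = 351.6250 ÷ 213.5345 = 1.64669.

1.647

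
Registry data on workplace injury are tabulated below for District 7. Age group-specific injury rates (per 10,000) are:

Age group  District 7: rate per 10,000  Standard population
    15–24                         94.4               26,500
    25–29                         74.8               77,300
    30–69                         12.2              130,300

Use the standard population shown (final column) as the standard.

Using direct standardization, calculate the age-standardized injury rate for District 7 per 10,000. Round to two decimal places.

Standard total = 234,100; weights = 0.1132, 0.3302, 0.5566.
Standardized rate: 0.1132×94.4 + 0.3302×74.8 + 0.5566×12.2 = 42.1756 per 10,000.

42.18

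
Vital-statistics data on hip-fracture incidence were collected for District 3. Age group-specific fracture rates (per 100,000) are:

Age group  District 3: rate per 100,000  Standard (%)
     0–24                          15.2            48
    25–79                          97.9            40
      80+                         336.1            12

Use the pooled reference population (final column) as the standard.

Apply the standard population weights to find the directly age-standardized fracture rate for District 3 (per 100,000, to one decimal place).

Standard weights: 0.48, 0.40, 0.12.
Standardized rate: 0.4800×15.2 + 0.4000×97.9 + 0.1200×336.1 = 86.7880 per 100,000.

86.8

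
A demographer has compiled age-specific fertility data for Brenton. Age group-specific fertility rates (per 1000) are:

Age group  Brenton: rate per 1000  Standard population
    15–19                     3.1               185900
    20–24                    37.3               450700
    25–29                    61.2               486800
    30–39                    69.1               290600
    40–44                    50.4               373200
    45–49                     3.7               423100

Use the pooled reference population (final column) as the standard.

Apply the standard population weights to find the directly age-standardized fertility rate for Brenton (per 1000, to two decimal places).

39.65

Standard total = 2210300; weights = 0.0841, 0.2039, 0.2202, 0.1315, 0.1688, 0.1914.
Standardized rate: 0.0841×3.1 + 0.2039×37.3 + 0.2202×61.2 + 0.1315×69.1 + 0.1688×50.4 + 0.1914×3.7 = 39.6484 per 1000.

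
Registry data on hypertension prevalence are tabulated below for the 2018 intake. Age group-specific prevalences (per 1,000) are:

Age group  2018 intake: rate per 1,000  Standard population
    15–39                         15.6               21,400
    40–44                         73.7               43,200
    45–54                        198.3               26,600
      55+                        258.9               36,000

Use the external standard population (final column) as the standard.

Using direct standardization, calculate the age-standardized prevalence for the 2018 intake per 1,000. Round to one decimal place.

Standard total = 127,200; weights = 0.1682, 0.3396, 0.2091, 0.2830.
Standardized rate: 0.1682×15.6 + 0.3396×73.7 + 0.2091×198.3 + 0.2830×258.9 = 142.3967 per 1,000.

142.4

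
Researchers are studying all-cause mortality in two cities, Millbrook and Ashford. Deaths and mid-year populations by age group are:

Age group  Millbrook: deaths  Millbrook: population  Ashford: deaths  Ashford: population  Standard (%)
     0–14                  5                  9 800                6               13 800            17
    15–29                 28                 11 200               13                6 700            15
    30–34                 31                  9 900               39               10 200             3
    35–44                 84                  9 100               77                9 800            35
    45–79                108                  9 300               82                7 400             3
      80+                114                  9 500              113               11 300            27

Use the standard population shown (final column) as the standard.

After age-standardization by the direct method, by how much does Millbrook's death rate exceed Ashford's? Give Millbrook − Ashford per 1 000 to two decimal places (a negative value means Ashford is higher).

Age-specific rates per 1 000 for Millbrook: 0.510, 2.500, 3.131, 9.231, 11.613, 12.000.
For Ashford: 0.435, 1.940, 3.824, 7.857, 11.081, 10.000.
Standard weights: 0.17, 0.15, 0.03, 0.35, 0.03, 0.27.
Millbrook: 0.1700×0.510 + 0.1500×2.500 + 0.0300×3.131 + 0.3500×9.231 + 0.0300×11.613 + 0.2700×12.000 = 7.3748 per 1 000.
Ashford: 0.1700×0.435 + 0.1500×1.940 + 0.0300×3.824 + 0.3500×7.857 + 0.0300×11.081 + 0.2700×10.000 = 6.2621 per 1 000.
Difference = 7.3748 − 6.2621 = 1.1127.

1.11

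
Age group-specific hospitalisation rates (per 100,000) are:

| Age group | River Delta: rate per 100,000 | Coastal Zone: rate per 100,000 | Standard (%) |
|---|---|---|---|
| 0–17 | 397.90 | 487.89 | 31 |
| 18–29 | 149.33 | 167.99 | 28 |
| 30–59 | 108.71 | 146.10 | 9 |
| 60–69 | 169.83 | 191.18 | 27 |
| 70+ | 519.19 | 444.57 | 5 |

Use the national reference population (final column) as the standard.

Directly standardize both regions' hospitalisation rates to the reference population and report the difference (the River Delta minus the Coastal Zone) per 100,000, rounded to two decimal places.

-38.52

Standard weights: 0.31, 0.28, 0.09, 0.27, 0.05.
The River Delta: 0.3100×397.90 + 0.2800×149.33 + 0.0900×108.71 + 0.2700×169.83 + 0.0500×519.19 = 246.7589 per 100,000.
The Coastal Zone: 0.3100×487.89 + 0.2800×167.99 + 0.0900×146.10 + 0.2700×191.18 + 0.0500×444.57 = 285.2792 per 100,000.
Difference = 246.7589 − 285.2792 = -38.5203.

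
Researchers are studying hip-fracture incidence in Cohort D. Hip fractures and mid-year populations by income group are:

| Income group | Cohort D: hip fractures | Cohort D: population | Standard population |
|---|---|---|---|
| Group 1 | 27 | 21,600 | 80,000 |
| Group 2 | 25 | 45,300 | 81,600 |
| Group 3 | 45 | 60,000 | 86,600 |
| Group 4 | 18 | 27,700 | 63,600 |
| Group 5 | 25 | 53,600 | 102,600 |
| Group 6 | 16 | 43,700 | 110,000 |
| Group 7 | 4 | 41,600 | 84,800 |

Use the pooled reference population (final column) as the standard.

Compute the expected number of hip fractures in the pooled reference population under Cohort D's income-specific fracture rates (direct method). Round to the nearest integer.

348

Income-specific rates per 100,000 for Cohort D: 125.00, 55.19, 75.00, 64.98, 46.64, 36.61, 9.62.
Expected hip fractures = Σ (standard pop × income-specific rate ÷ 100,000)
= 80,000×125.00/100,000 + 81,600×55.19/100,000 + 86,600×75.00/100,000 + 63,600×64.98/100,000 + 102,600×46.64/100,000 + 110,000×36.61/100,000 + 84,800×9.62/100,000
= 100.00 + 45.03 + 64.95 + 41.33 + 47.85 + 40.27 + 8.15 = 347.59.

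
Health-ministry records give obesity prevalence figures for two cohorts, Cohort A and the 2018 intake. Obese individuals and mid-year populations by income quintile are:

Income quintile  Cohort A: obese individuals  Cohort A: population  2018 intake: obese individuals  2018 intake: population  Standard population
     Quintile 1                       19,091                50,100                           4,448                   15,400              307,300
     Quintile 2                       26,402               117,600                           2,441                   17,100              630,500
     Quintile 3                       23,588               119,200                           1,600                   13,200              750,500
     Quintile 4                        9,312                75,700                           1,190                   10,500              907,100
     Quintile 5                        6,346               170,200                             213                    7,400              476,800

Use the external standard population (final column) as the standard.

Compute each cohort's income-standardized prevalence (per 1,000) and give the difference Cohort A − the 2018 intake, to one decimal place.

48.9

Income-specific rates per 1,000 for Cohort A: 381.058, 224.507, 197.886, 123.012, 37.286.
For the 2018 intake: 288.831, 142.749, 121.212, 113.333, 28.784.
Standard total = 3,072,200; weights = 0.1000, 0.2052, 0.2443, 0.2953, 0.1552.
Cohort A: 0.1000×381.058 + 0.2052×224.507 + 0.2443×197.886 + 0.2953×123.012 + 0.1552×37.286 = 174.6390 per 1,000.
The 2018 intake: 0.1000×288.831 + 0.2052×142.749 + 0.2443×121.212 + 0.2953×113.333 + 0.1552×28.784 = 125.7272 per 1,000.
Difference = 174.6390 − 125.7272 = 48.9117.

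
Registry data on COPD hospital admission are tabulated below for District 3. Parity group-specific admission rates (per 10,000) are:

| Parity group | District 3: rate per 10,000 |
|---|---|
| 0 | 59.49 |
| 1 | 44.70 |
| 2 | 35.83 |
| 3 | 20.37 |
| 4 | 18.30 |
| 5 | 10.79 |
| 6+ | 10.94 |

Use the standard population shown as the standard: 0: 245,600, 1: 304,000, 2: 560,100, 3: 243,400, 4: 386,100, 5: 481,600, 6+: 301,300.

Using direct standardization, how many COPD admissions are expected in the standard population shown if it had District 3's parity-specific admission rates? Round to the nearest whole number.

6878

Expected COPD admissions = Σ (standard pop × parity-specific rate ÷ 10,000)
= 245,600×59.49/10,000 + 304,000×44.70/10,000 + 560,100×35.83/10,000 + 243,400×20.37/10,000 + 386,100×18.30/10,000 + 481,600×10.79/10,000 + 301,300×10.94/10,000
= 1461.07 + 1358.88 + 2006.84 + 495.81 + 706.56 + 519.65 + 329.62 = 6878.43.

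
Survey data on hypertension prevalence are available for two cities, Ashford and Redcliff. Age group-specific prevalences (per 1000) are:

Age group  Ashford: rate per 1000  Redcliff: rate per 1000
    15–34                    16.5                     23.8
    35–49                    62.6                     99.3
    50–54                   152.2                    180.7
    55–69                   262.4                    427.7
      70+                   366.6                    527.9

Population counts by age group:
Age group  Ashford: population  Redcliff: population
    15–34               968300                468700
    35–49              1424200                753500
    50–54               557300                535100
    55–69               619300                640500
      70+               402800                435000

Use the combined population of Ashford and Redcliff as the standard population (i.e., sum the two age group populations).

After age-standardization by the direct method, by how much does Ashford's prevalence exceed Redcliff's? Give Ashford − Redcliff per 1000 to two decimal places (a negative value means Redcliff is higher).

Combined standard total = 6804700; weights = 0.2112, 0.3200, 0.1605, 0.1851, 0.1231.
Ashford: 0.2112×16.5 + 0.3200×62.6 + 0.1605×152.2 + 0.1851×262.4 + 0.1231×366.6 = 141.6678 per 1000.
Redcliff: 0.2112×23.8 + 0.3200×99.3 + 0.1605×180.7 + 0.1851×427.7 + 0.1231×527.9 = 209.9922 per 1000.
Difference = 141.6678 − 209.9922 = -68.3244.

-68.32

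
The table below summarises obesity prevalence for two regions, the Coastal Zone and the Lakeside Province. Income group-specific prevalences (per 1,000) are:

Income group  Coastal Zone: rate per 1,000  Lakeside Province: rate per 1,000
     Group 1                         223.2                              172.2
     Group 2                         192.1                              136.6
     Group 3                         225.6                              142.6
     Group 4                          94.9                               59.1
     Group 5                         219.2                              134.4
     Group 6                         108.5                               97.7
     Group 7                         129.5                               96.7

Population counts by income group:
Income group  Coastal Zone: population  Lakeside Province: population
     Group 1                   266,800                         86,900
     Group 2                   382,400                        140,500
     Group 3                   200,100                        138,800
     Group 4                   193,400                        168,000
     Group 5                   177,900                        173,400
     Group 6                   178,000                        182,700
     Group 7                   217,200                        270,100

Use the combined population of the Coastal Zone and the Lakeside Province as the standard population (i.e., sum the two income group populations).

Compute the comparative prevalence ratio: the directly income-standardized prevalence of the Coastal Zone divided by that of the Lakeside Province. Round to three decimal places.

1.416

Combined standard total = 2,776,200; weights = 0.1274, 0.1884, 0.1221, 0.1302, 0.1265, 0.1299, 0.1755.
The Coastal Zone: 0.1274×223.2 + 0.1884×192.1 + 0.1221×225.6 + 0.1302×94.9 + 0.1265×219.2 + 0.1299×108.5 + 0.1755×129.5 = 169.0778 per 1,000.
The Lakeside Province: 0.1274×172.2 + 0.1884×136.6 + 0.1221×142.6 + 0.1302×59.1 + 0.1265×134.4 + 0.1299×97.7 + 0.1755×96.7 = 119.4432 per 1,000.
Ratio = 169.0778 ÷ 119.4432 = 1.41555.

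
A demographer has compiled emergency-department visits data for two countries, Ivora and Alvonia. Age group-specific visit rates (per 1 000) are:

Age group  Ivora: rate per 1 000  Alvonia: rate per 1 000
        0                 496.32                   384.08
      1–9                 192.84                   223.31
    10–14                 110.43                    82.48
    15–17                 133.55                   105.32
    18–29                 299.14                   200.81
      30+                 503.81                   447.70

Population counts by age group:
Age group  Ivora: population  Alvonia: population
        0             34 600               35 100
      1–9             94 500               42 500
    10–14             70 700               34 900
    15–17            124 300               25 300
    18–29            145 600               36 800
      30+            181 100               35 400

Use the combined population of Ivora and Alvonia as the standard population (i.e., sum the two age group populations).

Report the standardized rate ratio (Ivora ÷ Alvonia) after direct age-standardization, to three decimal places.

Combined standard total = 860 800; weights = 0.0810, 0.1592, 0.1227, 0.1738, 0.2119, 0.2515.
Ivora: 0.0810×496.32 + 0.1592×192.84 + 0.1227×110.43 + 0.1738×133.55 + 0.2119×299.14 + 0.2515×503.81 = 297.7359 per 1 000.
Alvonia: 0.0810×384.08 + 0.1592×223.31 + 0.1227×82.48 + 0.1738×105.32 + 0.2119×200.81 + 0.2515×447.70 = 250.2142 per 1 000.
Ratio = 297.7359 ÷ 250.2142 = 1.18992.

1.190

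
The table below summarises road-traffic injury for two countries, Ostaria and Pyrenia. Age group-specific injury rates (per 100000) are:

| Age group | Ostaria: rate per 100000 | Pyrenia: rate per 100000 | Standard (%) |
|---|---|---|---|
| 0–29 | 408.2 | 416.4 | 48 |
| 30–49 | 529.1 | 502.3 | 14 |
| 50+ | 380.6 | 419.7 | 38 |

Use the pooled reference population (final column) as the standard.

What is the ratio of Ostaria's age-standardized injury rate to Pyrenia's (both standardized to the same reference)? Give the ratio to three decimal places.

Standard weights: 0.48, 0.14, 0.38.
Ostaria: 0.4800×408.2 + 0.1400×529.1 + 0.3800×380.6 = 414.6380 per 100000.
Pyrenia: 0.4800×416.4 + 0.1400×502.3 + 0.3800×419.7 = 429.6800 per 100000.
Ratio = 414.6380 ÷ 429.6800 = 0.96499.

0.965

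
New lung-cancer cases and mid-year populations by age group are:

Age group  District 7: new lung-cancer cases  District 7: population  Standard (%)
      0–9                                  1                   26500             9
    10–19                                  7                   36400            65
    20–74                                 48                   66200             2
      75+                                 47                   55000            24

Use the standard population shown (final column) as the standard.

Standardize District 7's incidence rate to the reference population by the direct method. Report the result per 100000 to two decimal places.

34.80

Age-specific rates per 100000 for District 7: 3.77, 19.23, 72.51, 85.45.
Standard weights: 0.09, 0.65, 0.02, 0.24.
Standardized rate: 0.0900×3.77 + 0.6500×19.23 + 0.0200×72.51 + 0.2400×85.45 = 34.7989 per 100000.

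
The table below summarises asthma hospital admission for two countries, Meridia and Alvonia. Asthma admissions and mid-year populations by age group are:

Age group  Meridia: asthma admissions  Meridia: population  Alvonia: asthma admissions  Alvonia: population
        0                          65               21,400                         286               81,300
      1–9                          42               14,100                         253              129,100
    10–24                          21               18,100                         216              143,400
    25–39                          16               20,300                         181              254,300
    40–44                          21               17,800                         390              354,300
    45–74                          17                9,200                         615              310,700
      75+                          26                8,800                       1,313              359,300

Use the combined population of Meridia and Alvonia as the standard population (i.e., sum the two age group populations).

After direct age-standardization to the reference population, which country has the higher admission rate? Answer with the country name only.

Alvonia

Age-specific rates per 10,000 for Meridia: 30.37, 29.79, 11.60, 7.88, 11.80, 18.48, 29.55.
For Alvonia: 35.18, 19.60, 15.06, 7.12, 11.01, 19.79, 36.54.
Combined standard total = 1,742,100; weights = 0.0590, 0.0822, 0.0927, 0.1576, 0.2136, 0.1836, 0.2113.
Meridia: 0.0590×30.37 + 0.0822×29.79 + 0.0927×11.60 + 0.1576×7.88 + 0.2136×11.80 + 0.1836×18.48 + 0.2113×29.55 = 18.7130 per 10,000.
Alvonia: 0.0590×35.18 + 0.0822×19.60 + 0.0927×15.06 + 0.1576×7.12 + 0.2136×11.01 + 0.1836×19.79 + 0.2113×36.54 = 19.9104 per 10,000.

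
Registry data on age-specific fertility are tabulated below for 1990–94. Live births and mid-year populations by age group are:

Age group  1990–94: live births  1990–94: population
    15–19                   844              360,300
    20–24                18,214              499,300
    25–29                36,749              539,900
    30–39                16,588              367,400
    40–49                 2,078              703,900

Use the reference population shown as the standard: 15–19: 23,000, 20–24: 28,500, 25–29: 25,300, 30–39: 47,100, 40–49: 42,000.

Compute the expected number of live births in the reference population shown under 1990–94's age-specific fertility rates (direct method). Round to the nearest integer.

5066

Age-specific rates per 1,000 for 1990–94: 2.342, 36.479, 68.066, 45.150, 2.952.
Expected live births = Σ (standard pop × age-specific rate ÷ 1,000)
= 23,000×2.342/1,000 + 28,500×36.479/1,000 + 25,300×68.066/1,000 + 47,100×45.150/1,000 + 42,000×2.952/1,000
= 53.88 + 1039.65 + 1722.08 + 2126.55 + 123.99 = 5066.15.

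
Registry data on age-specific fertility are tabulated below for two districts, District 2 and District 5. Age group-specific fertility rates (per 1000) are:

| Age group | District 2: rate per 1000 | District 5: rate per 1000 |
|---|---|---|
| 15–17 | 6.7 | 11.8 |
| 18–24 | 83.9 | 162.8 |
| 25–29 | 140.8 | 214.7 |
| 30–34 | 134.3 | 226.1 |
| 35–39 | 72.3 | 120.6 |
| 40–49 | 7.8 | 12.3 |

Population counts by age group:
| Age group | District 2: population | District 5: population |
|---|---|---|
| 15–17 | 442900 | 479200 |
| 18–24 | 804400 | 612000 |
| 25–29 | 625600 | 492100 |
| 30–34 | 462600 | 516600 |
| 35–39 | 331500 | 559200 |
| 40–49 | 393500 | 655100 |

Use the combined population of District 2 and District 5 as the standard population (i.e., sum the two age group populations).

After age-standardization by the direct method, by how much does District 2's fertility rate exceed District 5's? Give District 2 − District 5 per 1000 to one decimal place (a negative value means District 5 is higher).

Combined standard total = 6374700; weights = 0.1446, 0.2222, 0.1753, 0.1536, 0.1397, 0.1645.
District 2: 0.1446×6.7 + 0.2222×83.9 + 0.1753×140.8 + 0.1536×134.3 + 0.1397×72.3 + 0.1645×7.8 = 76.3125 per 1000.
District 5: 0.1446×11.8 + 0.2222×162.8 + 0.1753×214.7 + 0.1536×226.1 + 0.1397×120.6 + 0.1645×12.3 = 129.1283 per 1000.
Difference = 76.3125 − 129.1283 = -52.8158.

-52.8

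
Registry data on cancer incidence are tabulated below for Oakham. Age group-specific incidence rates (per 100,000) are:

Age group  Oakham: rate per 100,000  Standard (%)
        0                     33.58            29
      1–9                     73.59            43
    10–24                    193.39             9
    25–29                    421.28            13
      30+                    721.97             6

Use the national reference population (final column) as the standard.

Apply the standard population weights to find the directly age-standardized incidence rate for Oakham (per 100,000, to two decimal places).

156.87

Standard weights: 0.29, 0.43, 0.09, 0.13, 0.06.
Standardized rate: 0.2900×33.58 + 0.4300×73.59 + 0.0900×193.39 + 0.1300×421.28 + 0.0600×721.97 = 156.8716 per 100,000.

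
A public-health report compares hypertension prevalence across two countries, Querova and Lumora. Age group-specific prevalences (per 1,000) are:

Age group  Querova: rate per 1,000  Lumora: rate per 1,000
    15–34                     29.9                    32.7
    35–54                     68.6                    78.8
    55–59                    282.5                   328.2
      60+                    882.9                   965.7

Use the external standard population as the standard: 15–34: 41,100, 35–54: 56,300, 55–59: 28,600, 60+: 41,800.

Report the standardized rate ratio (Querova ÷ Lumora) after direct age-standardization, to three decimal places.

Standard total = 167,800; weights = 0.2449, 0.3355, 0.1704, 0.2491.
Querova: 0.2449×29.9 + 0.3355×68.6 + 0.1704×282.5 + 0.2491×882.9 = 298.4254 per 1,000.
Lumora: 0.2449×32.7 + 0.3355×78.8 + 0.1704×328.2 + 0.2491×965.7 = 330.9487 per 1,000.
Ratio = 298.4254 ÷ 330.9487 = 0.90173.

0.902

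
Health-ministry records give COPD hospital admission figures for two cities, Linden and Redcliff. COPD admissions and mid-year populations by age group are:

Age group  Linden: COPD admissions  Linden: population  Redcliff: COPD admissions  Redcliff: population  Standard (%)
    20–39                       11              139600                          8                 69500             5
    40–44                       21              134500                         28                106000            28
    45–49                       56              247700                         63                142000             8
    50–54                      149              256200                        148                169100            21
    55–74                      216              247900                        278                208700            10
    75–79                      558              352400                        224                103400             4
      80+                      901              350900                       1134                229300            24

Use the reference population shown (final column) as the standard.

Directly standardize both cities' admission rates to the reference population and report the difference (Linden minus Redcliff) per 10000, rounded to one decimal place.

-7.5

Age-specific rates per 10000 for Linden: 0.79, 1.56, 2.26, 5.82, 8.71, 15.83, 25.68.
For Redcliff: 1.15, 2.64, 4.44, 8.75, 13.32, 21.66, 49.45.
Standard weights: 0.05, 0.28, 0.08, 0.21, 0.10, 0.04, 0.24.
Linden: 0.0500×0.79 + 0.2800×1.56 + 0.0800×2.26 + 0.2100×5.82 + 0.1000×8.71 + 0.0400×15.83 + 0.2400×25.68 = 9.5459 per 10000.
Redcliff: 0.0500×1.15 + 0.2800×2.64 + 0.0800×4.44 + 0.2100×8.75 + 0.1000×13.32 + 0.0400×21.66 + 0.2400×49.45 = 17.0578 per 10000.
Difference = 9.5459 − 17.0578 = -7.5120.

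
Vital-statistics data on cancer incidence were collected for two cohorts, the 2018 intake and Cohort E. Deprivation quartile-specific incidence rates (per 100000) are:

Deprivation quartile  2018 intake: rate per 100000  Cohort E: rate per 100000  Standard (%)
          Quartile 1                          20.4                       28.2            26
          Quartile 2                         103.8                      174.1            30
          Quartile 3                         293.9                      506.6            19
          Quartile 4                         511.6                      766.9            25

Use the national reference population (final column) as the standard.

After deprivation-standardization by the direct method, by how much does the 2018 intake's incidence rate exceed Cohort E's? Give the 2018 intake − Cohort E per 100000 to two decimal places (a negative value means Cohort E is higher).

-127.36

Standard weights: 0.26, 0.30, 0.19, 0.25.
The 2018 intake: 0.2600×20.4 + 0.3000×103.8 + 0.1900×293.9 + 0.2500×511.6 = 220.1850 per 100000.
Cohort E: 0.2600×28.2 + 0.3000×174.1 + 0.1900×506.6 + 0.2500×766.9 = 347.5410 per 100000.
Difference = 220.1850 − 347.5410 = -127.3560.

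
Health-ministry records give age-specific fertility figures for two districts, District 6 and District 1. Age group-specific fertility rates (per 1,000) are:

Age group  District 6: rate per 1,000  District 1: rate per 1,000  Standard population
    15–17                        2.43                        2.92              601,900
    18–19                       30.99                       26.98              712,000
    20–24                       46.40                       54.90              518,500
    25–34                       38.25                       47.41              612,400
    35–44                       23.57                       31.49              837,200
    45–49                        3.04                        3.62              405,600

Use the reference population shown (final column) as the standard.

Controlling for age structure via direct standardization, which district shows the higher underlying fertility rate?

District 1

Standard total = 3,687,600; weights = 0.1632, 0.1931, 0.1406, 0.1661, 0.2270, 0.1100.
District 6: 0.1632×2.43 + 0.1931×30.99 + 0.1406×46.40 + 0.1661×38.25 + 0.2270×23.57 + 0.1100×3.04 = 24.9420 per 1,000.
District 1: 0.1632×2.92 + 0.1931×26.98 + 0.1406×54.90 + 0.1661×47.41 + 0.2270×31.49 + 0.1100×3.62 = 28.8259 per 1,000.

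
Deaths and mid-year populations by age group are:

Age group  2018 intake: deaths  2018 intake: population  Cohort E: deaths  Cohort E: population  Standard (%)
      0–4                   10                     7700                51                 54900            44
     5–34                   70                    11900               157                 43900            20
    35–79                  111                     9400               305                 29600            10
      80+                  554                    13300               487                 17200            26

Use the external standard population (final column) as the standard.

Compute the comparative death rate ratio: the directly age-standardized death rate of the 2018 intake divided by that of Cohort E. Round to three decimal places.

Age-specific rates per 100000 for the 2018 intake: 129.87, 588.24, 1180.85, 4165.41.
For Cohort E: 92.90, 357.63, 1030.41, 2831.40.
Standard weights: 0.44, 0.20, 0.10, 0.26.
The 2018 intake: 0.4400×129.87 + 0.2000×588.24 + 0.1000×1180.85 + 0.2600×4165.41 = 1375.8825 per 100000.
Cohort E: 0.4400×92.90 + 0.2000×357.63 + 0.1000×1030.41 + 0.2600×2831.40 = 951.6038 per 100000.
Ratio = 1375.8825 ÷ 951.6038 = 1.44586.

1.446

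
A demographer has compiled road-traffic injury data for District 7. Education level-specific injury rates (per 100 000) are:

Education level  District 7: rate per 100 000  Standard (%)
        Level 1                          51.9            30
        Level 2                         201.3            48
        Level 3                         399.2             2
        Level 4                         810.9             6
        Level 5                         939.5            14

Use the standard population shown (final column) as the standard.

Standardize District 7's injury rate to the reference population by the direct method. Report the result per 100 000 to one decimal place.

Standard weights: 0.30, 0.48, 0.02, 0.06, 0.14.
Standardized rate: 0.3000×51.9 + 0.4800×201.3 + 0.0200×399.2 + 0.0600×810.9 + 0.1400×939.5 = 300.3620 per 100 000.

300.4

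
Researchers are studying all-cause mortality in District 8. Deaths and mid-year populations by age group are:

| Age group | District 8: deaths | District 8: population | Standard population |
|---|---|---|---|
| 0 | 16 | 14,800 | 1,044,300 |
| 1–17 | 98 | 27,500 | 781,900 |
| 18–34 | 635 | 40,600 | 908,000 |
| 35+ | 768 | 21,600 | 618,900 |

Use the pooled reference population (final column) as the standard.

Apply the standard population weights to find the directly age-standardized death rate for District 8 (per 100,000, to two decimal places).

Age-specific rates per 100,000 for District 8: 108.11, 356.36, 1564.04, 3555.56.
Standard total = 3,353,100; weights = 0.3114, 0.2332, 0.2708, 0.1846.
Standardized rate: 0.3114×108.11 + 0.2332×356.36 + 0.2708×1564.04 + 0.1846×3555.56 = 1196.5701 per 100,000.

1196.57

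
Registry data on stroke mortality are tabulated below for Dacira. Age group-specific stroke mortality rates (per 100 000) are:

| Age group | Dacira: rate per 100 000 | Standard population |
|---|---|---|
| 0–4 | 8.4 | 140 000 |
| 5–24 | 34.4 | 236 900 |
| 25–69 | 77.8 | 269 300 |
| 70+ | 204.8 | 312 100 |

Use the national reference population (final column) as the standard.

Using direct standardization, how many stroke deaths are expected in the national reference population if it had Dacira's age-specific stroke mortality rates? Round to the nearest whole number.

Expected stroke deaths = Σ (standard pop × age-specific rate ÷ 100 000)
= 140 000×8.4/100 000 + 236 900×34.4/100 000 + 269 300×77.8/100 000 + 312 100×204.8/100 000
= 11.76 + 81.49 + 209.52 + 639.18 = 941.95.

942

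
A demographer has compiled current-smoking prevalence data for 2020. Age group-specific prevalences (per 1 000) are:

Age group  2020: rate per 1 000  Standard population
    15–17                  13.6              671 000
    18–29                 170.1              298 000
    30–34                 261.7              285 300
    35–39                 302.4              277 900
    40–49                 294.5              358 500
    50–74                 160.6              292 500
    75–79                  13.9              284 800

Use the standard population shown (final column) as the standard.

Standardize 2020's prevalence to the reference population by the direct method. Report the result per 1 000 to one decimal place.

Standard total = 2 468 000; weights = 0.2719, 0.1207, 0.1156, 0.1126, 0.1453, 0.1185, 0.1154.
Standardized rate: 0.2719×13.6 + 0.1207×170.1 + 0.1156×261.7 + 0.1126×302.4 + 0.1453×294.5 + 0.1185×160.6 + 0.1154×13.9 = 151.9562 per 1 000.

152.0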